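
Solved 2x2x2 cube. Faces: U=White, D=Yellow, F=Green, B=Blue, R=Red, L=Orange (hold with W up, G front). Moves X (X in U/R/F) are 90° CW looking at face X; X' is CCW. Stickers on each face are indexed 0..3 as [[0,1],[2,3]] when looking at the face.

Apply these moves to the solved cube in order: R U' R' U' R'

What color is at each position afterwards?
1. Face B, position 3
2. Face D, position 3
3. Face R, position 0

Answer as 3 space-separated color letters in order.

After move 1 (R): R=RRRR U=WGWG F=GYGY D=YBYB B=WBWB
After move 2 (U'): U=GGWW F=OOGY R=GYRR B=RRWB L=WBOO
After move 3 (R'): R=YRGR U=GWWR F=OGGW D=YOYY B=BRBB
After move 4 (U'): U=WRGW F=WBGW R=OGGR B=YRBB L=BROO
After move 5 (R'): R=GROG U=WBGY F=WRGW D=YBYW B=YROB
Query 1: B[3] = B
Query 2: D[3] = W
Query 3: R[0] = G

Answer: B W G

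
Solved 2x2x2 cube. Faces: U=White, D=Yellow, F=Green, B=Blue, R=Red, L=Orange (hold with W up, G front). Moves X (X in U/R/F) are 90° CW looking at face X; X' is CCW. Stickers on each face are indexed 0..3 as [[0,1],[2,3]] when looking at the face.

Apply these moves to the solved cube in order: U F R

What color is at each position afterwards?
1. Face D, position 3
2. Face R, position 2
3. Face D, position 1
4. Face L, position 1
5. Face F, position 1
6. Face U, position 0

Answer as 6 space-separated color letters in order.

After move 1 (U): U=WWWW F=RRGG R=BBRR B=OOBB L=GGOO
After move 2 (F): F=GRGR U=WWOG R=WBWR D=RBYY L=GYOY
After move 3 (R): R=WWRB U=WROR F=GBGY D=RBYO B=GOWB
Query 1: D[3] = O
Query 2: R[2] = R
Query 3: D[1] = B
Query 4: L[1] = Y
Query 5: F[1] = B
Query 6: U[0] = W

Answer: O R B Y B W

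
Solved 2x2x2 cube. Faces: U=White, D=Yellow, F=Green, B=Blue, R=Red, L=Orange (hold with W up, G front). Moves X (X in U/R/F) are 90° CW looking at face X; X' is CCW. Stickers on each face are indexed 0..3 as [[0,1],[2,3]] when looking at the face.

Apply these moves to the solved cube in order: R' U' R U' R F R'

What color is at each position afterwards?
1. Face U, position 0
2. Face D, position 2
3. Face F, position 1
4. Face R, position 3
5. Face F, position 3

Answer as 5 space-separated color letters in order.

Answer: O Y B G R

Derivation:
After move 1 (R'): R=RRRR U=WBWB F=GWGW D=YGYG B=YBYB
After move 2 (U'): U=BBWW F=OOGW R=GWRR B=RRYB L=YBOO
After move 3 (R): R=RGRW U=BOWW F=OGGG D=YYYR B=WRBB
After move 4 (U'): U=OWBW F=YBGG R=OGRW B=RGBB L=WROO
After move 5 (R): R=ROWG U=OBBG F=YYGR D=YBYR B=WGWB
After move 6 (F): F=GYRY U=OBOR R=BOGG D=WRYR L=WYOB
After move 7 (R'): R=OGBG U=OWOW F=GBRR D=WYYY B=RGRB
Query 1: U[0] = O
Query 2: D[2] = Y
Query 3: F[1] = B
Query 4: R[3] = G
Query 5: F[3] = R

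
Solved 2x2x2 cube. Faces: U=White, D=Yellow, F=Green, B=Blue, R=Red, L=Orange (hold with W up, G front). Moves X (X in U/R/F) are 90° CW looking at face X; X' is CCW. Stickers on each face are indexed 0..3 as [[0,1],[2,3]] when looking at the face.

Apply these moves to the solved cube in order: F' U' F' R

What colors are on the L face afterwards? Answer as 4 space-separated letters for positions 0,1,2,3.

Answer: B R O W

Derivation:
After move 1 (F'): F=GGGG U=WWRR R=YRYR D=OOYY L=OWOW
After move 2 (U'): U=WRWR F=OWGG R=GGYR B=YRBB L=BBOW
After move 3 (F'): F=WGOG U=WRGY R=OGOR D=BWYY L=BROW
After move 4 (R): R=OORG U=WGGG F=WWOY D=BBYY B=YRRB
Query: L face = BROW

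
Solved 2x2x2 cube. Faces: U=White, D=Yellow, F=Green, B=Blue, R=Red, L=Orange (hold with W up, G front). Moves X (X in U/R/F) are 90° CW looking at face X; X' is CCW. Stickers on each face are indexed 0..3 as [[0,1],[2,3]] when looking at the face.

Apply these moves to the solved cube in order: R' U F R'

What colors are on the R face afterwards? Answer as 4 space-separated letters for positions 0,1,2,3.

After move 1 (R'): R=RRRR U=WBWB F=GWGW D=YGYG B=YBYB
After move 2 (U): U=WWBB F=RRGW R=YBRR B=OOYB L=GWOO
After move 3 (F): F=GRWR U=WWOW R=BBBR D=RYYG L=GYOG
After move 4 (R'): R=BRBB U=WYOO F=GWWW D=RRYR B=GOYB
Query: R face = BRBB

Answer: B R B B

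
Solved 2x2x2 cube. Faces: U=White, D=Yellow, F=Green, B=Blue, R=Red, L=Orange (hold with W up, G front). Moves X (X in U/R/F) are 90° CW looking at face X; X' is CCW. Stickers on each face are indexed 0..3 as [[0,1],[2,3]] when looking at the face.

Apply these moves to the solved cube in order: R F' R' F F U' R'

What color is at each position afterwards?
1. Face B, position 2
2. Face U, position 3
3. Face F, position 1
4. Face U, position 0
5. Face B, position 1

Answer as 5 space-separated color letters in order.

After move 1 (R): R=RRRR U=WGWG F=GYGY D=YBYB B=WBWB
After move 2 (F'): F=YYGG U=WGRR R=BRYR D=OOYB L=OGOW
After move 3 (R'): R=RRBY U=WWRW F=YGGR D=OYYG B=BBOB
After move 4 (F): F=GYRG U=WWWG R=RRWY D=BRYG L=OOOY
After move 5 (F): F=RGGY U=WWYO R=WRGY D=WRYG L=OBOR
After move 6 (U'): U=WOWY F=OBGY R=RGGY B=WROB L=BBOR
After move 7 (R'): R=GYRG U=WOWW F=OOGY D=WBYY B=GRRB
Query 1: B[2] = R
Query 2: U[3] = W
Query 3: F[1] = O
Query 4: U[0] = W
Query 5: B[1] = R

Answer: R W O W R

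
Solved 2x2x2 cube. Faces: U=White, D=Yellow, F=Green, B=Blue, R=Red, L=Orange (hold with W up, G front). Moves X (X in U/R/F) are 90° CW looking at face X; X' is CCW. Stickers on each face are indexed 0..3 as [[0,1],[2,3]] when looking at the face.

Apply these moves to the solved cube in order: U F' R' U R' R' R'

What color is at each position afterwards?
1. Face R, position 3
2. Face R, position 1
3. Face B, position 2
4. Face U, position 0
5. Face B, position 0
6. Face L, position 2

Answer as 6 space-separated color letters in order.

Answer: O Y W B B O

Derivation:
After move 1 (U): U=WWWW F=RRGG R=BBRR B=OOBB L=GGOO
After move 2 (F'): F=RGRG U=WWBR R=YBYR D=GOYY L=GWOW
After move 3 (R'): R=BRYY U=WBBO F=RWRR D=GGYG B=YOOB
After move 4 (U): U=BWOB F=BRRR R=YOYY B=GWOB L=RWOW
After move 5 (R'): R=OYYY U=BOOG F=BWRB D=GRYR B=GWGB
After move 6 (R'): R=YYOY U=BGOG F=BORG D=GWYB B=RWRB
After move 7 (R'): R=YYYO U=BROR F=BGRG D=GOYG B=BWWB
Query 1: R[3] = O
Query 2: R[1] = Y
Query 3: B[2] = W
Query 4: U[0] = B
Query 5: B[0] = B
Query 6: L[2] = O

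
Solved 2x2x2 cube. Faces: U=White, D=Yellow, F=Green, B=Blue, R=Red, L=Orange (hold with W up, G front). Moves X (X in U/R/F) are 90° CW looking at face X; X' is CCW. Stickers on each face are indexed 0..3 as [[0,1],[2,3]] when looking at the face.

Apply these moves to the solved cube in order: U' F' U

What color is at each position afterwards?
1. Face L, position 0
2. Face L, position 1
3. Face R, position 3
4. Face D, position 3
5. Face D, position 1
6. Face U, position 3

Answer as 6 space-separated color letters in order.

Answer: O G R Y O W

Derivation:
After move 1 (U'): U=WWWW F=OOGG R=GGRR B=RRBB L=BBOO
After move 2 (F'): F=OGOG U=WWGR R=YGYR D=BOYY L=BWOW
After move 3 (U): U=GWRW F=YGOG R=RRYR B=BWBB L=OGOW
Query 1: L[0] = O
Query 2: L[1] = G
Query 3: R[3] = R
Query 4: D[3] = Y
Query 5: D[1] = O
Query 6: U[3] = W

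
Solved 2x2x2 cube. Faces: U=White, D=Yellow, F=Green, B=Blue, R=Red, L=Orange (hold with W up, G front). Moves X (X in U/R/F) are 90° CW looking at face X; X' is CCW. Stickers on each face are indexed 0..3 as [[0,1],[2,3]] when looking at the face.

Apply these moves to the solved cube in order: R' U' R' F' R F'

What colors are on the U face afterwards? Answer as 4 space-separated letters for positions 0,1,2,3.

After move 1 (R'): R=RRRR U=WBWB F=GWGW D=YGYG B=YBYB
After move 2 (U'): U=BBWW F=OOGW R=GWRR B=RRYB L=YBOO
After move 3 (R'): R=WRGR U=BYWR F=OBGW D=YOYW B=GRGB
After move 4 (F'): F=BWOG U=BYWG R=ORYR D=BOYW L=YROW
After move 5 (R): R=YORR U=BWWG F=BOOW D=BGYG B=GRYB
After move 6 (F'): F=OWBO U=BWYR R=GOBR D=RWYG L=YGOW
Query: U face = BWYR

Answer: B W Y R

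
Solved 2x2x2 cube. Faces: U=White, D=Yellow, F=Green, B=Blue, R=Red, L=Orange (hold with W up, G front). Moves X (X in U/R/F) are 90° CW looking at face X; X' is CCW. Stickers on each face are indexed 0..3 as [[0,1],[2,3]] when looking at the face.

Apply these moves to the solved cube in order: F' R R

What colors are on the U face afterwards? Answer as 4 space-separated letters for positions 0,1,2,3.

After move 1 (F'): F=GGGG U=WWRR R=YRYR D=OOYY L=OWOW
After move 2 (R): R=YYRR U=WGRG F=GOGY D=OBYB B=RBWB
After move 3 (R): R=RYRY U=WORY F=GBGB D=OWYR B=GBGB
Query: U face = WORY

Answer: W O R Y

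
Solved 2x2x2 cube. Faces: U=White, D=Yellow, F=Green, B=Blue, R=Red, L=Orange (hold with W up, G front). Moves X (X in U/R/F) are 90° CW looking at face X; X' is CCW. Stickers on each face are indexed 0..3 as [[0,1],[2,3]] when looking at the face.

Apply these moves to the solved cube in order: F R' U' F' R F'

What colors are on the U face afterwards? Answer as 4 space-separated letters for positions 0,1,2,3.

After move 1 (F): F=GGGG U=WWOO R=WRWR D=RRYY L=OYOY
After move 2 (R'): R=RRWW U=WBOB F=GWGO D=RGYG B=YBRB
After move 3 (U'): U=BBWO F=OYGO R=GWWW B=RRRB L=YBOY
After move 4 (F'): F=YOOG U=BBGW R=GWRW D=BYYG L=YOOW
After move 5 (R): R=RGWW U=BOGG F=YYOG D=BRYR B=WRBB
After move 6 (F'): F=YGYO U=BORW R=RGBW D=OWYR L=YGOG
Query: U face = BORW

Answer: B O R W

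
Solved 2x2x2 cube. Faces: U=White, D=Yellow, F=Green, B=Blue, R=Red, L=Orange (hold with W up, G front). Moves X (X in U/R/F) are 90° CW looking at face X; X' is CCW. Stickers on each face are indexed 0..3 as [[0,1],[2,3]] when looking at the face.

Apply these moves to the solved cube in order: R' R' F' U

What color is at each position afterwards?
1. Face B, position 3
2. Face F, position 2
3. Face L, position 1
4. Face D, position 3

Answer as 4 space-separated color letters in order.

After move 1 (R'): R=RRRR U=WBWB F=GWGW D=YGYG B=YBYB
After move 2 (R'): R=RRRR U=WYWY F=GBGB D=YWYW B=GBGB
After move 3 (F'): F=BBGG U=WYRR R=WRYR D=OOYW L=OYOW
After move 4 (U): U=RWRY F=WRGG R=GBYR B=OYGB L=BBOW
Query 1: B[3] = B
Query 2: F[2] = G
Query 3: L[1] = B
Query 4: D[3] = W

Answer: B G B W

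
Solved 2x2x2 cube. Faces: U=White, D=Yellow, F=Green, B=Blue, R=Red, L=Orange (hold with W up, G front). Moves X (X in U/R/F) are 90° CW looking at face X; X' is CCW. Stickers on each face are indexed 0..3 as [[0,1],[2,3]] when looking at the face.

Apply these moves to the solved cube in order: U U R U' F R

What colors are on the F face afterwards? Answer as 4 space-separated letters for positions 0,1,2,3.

After move 1 (U): U=WWWW F=RRGG R=BBRR B=OOBB L=GGOO
After move 2 (U): U=WWWW F=BBGG R=OORR B=GGBB L=RROO
After move 3 (R): R=RORO U=WBWG F=BYGY D=YBYG B=WGWB
After move 4 (U'): U=BGWW F=RRGY R=BYRO B=ROWB L=WGOO
After move 5 (F): F=GRYR U=BGOG R=WYWO D=RBYG L=WYOB
After move 6 (R): R=WWOY U=BROR F=GBYG D=RWYR B=GOGB
Query: F face = GBYG

Answer: G B Y G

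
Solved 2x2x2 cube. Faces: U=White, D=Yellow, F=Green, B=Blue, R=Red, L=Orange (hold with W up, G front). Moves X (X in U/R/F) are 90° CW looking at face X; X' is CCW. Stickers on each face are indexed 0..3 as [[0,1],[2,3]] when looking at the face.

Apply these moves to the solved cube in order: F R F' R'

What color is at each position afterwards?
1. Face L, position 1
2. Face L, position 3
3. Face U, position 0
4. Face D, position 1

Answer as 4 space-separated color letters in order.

After move 1 (F): F=GGGG U=WWOO R=WRWR D=RRYY L=OYOY
After move 2 (R): R=WWRR U=WGOG F=GRGY D=RBYB B=OBWB
After move 3 (F'): F=RYGG U=WGWR R=BWRR D=YYYB L=OGOO
After move 4 (R'): R=WRBR U=WWWO F=RGGR D=YYYG B=BBYB
Query 1: L[1] = G
Query 2: L[3] = O
Query 3: U[0] = W
Query 4: D[1] = Y

Answer: G O W Y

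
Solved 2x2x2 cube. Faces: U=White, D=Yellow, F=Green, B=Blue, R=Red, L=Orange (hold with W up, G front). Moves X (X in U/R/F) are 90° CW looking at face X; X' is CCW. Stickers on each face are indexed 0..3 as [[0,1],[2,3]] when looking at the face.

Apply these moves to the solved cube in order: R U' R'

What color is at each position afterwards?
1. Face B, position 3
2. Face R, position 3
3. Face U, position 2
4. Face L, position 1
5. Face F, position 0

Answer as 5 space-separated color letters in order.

Answer: B R W B O

Derivation:
After move 1 (R): R=RRRR U=WGWG F=GYGY D=YBYB B=WBWB
After move 2 (U'): U=GGWW F=OOGY R=GYRR B=RRWB L=WBOO
After move 3 (R'): R=YRGR U=GWWR F=OGGW D=YOYY B=BRBB
Query 1: B[3] = B
Query 2: R[3] = R
Query 3: U[2] = W
Query 4: L[1] = B
Query 5: F[0] = O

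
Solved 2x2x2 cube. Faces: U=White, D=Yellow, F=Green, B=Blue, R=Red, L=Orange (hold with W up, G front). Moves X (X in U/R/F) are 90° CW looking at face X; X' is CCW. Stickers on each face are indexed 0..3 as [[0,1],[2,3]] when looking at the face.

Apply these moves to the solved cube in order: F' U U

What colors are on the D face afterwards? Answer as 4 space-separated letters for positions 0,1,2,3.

After move 1 (F'): F=GGGG U=WWRR R=YRYR D=OOYY L=OWOW
After move 2 (U): U=RWRW F=YRGG R=BBYR B=OWBB L=GGOW
After move 3 (U): U=RRWW F=BBGG R=OWYR B=GGBB L=YROW
Query: D face = OOYY

Answer: O O Y Y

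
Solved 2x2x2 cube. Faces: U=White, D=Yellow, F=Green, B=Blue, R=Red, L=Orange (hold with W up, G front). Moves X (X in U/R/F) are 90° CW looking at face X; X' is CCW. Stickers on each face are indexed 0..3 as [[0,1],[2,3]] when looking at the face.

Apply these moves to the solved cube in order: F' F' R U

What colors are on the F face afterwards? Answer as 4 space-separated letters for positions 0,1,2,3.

After move 1 (F'): F=GGGG U=WWRR R=YRYR D=OOYY L=OWOW
After move 2 (F'): F=GGGG U=WWYY R=OROR D=WWYY L=OROR
After move 3 (R): R=OORR U=WGYG F=GWGY D=WBYB B=YBWB
After move 4 (U): U=YWGG F=OOGY R=YBRR B=ORWB L=GWOR
Query: F face = OOGY

Answer: O O G Y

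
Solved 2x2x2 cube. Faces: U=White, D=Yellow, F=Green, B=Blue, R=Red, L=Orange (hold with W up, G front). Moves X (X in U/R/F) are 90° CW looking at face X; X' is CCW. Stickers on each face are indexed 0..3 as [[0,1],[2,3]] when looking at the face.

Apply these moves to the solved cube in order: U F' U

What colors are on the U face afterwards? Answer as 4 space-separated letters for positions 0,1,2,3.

After move 1 (U): U=WWWW F=RRGG R=BBRR B=OOBB L=GGOO
After move 2 (F'): F=RGRG U=WWBR R=YBYR D=GOYY L=GWOW
After move 3 (U): U=BWRW F=YBRG R=OOYR B=GWBB L=RGOW
Query: U face = BWRW

Answer: B W R W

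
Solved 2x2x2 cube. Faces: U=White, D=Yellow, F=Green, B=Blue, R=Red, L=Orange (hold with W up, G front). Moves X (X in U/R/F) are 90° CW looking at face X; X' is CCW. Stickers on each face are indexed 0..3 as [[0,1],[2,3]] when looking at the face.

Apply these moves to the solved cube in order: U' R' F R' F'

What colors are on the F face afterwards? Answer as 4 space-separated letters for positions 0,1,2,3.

Answer: B B G W

Derivation:
After move 1 (U'): U=WWWW F=OOGG R=GGRR B=RRBB L=BBOO
After move 2 (R'): R=GRGR U=WBWR F=OWGW D=YOYG B=YRYB
After move 3 (F): F=GOWW U=WBOB R=WRRR D=GGYG L=BYOO
After move 4 (R'): R=RRWR U=WYOY F=GBWB D=GOYW B=GRGB
After move 5 (F'): F=BBGW U=WYRW R=ORGR D=YOYW L=BYOO
Query: F face = BBGW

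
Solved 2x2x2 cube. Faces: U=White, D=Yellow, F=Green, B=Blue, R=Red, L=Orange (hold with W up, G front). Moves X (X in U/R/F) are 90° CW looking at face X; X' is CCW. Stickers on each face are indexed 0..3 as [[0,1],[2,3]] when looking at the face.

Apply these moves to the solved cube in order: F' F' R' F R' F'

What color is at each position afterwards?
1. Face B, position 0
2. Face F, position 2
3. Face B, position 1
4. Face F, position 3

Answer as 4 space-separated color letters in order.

After move 1 (F'): F=GGGG U=WWRR R=YRYR D=OOYY L=OWOW
After move 2 (F'): F=GGGG U=WWYY R=OROR D=WWYY L=OROR
After move 3 (R'): R=RROO U=WBYB F=GWGY D=WGYG B=YBWB
After move 4 (F): F=GGYW U=WBRR R=YRBO D=ORYG L=OWOG
After move 5 (R'): R=ROYB U=WWRY F=GBYR D=OGYW B=GBRB
After move 6 (F'): F=BRGY U=WWRY R=GOOB D=WGYW L=OYOR
Query 1: B[0] = G
Query 2: F[2] = G
Query 3: B[1] = B
Query 4: F[3] = Y

Answer: G G B Y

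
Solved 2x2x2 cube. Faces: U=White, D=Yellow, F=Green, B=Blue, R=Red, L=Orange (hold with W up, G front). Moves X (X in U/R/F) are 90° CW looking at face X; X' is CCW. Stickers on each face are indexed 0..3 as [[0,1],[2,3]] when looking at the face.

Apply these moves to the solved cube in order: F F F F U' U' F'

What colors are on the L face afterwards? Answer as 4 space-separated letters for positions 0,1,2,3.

Answer: R W O W

Derivation:
After move 1 (F): F=GGGG U=WWOO R=WRWR D=RRYY L=OYOY
After move 2 (F): F=GGGG U=WWYY R=OROR D=WWYY L=OROR
After move 3 (F): F=GGGG U=WWRR R=YRYR D=OOYY L=OWOW
After move 4 (F): F=GGGG U=WWWW R=RRRR D=YYYY L=OOOO
After move 5 (U'): U=WWWW F=OOGG R=GGRR B=RRBB L=BBOO
After move 6 (U'): U=WWWW F=BBGG R=OORR B=GGBB L=RROO
After move 7 (F'): F=BGBG U=WWOR R=YOYR D=ROYY L=RWOW
Query: L face = RWOW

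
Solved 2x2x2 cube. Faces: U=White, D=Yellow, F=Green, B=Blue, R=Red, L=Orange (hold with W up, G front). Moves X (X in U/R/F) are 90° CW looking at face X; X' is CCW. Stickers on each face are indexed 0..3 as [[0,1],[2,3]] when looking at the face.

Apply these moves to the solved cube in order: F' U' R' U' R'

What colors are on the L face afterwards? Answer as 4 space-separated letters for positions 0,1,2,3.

Answer: Y R O W

Derivation:
After move 1 (F'): F=GGGG U=WWRR R=YRYR D=OOYY L=OWOW
After move 2 (U'): U=WRWR F=OWGG R=GGYR B=YRBB L=BBOW
After move 3 (R'): R=GRGY U=WBWY F=ORGR D=OWYG B=YROB
After move 4 (U'): U=BYWW F=BBGR R=ORGY B=GROB L=YROW
After move 5 (R'): R=RYOG U=BOWG F=BYGW D=OBYR B=GRWB
Query: L face = YROW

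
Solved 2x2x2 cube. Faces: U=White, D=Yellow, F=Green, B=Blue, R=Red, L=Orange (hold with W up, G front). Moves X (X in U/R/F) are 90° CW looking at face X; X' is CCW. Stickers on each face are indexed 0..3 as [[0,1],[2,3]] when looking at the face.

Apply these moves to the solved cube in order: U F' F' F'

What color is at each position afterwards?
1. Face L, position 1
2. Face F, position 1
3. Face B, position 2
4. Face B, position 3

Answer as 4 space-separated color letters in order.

Answer: Y R B B

Derivation:
After move 1 (U): U=WWWW F=RRGG R=BBRR B=OOBB L=GGOO
After move 2 (F'): F=RGRG U=WWBR R=YBYR D=GOYY L=GWOW
After move 3 (F'): F=GGRR U=WWYY R=OBGR D=WWYY L=GROB
After move 4 (F'): F=GRGR U=WWOG R=WBWR D=RBYY L=GYOY
Query 1: L[1] = Y
Query 2: F[1] = R
Query 3: B[2] = B
Query 4: B[3] = B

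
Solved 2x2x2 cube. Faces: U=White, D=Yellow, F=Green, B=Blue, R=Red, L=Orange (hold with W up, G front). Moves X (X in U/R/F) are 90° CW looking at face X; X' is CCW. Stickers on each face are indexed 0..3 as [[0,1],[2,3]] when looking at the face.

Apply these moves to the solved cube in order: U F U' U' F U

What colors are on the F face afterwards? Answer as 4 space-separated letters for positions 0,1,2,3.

After move 1 (U): U=WWWW F=RRGG R=BBRR B=OOBB L=GGOO
After move 2 (F): F=GRGR U=WWOG R=WBWR D=RBYY L=GYOY
After move 3 (U'): U=WGWO F=GYGR R=GRWR B=WBBB L=OOOY
After move 4 (U'): U=GOWW F=OOGR R=GYWR B=GRBB L=WBOY
After move 5 (F): F=GORO U=GOYB R=WYWR D=WGYY L=WROB
After move 6 (U): U=YGBO F=WYRO R=GRWR B=WRBB L=GOOB
Query: F face = WYRO

Answer: W Y R O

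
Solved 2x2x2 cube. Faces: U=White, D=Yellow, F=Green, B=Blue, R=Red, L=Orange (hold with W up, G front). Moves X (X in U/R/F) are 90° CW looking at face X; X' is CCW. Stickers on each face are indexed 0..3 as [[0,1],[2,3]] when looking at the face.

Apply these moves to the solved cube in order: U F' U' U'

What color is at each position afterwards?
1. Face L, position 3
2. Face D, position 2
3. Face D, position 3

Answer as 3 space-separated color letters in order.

After move 1 (U): U=WWWW F=RRGG R=BBRR B=OOBB L=GGOO
After move 2 (F'): F=RGRG U=WWBR R=YBYR D=GOYY L=GWOW
After move 3 (U'): U=WRWB F=GWRG R=RGYR B=YBBB L=OOOW
After move 4 (U'): U=RBWW F=OORG R=GWYR B=RGBB L=YBOW
Query 1: L[3] = W
Query 2: D[2] = Y
Query 3: D[3] = Y

Answer: W Y Y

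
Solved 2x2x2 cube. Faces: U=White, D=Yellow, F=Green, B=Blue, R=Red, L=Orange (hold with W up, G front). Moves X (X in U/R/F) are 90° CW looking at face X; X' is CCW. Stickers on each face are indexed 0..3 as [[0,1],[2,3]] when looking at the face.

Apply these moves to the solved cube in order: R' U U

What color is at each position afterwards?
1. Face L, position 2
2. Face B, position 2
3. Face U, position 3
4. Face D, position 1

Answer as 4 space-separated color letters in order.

After move 1 (R'): R=RRRR U=WBWB F=GWGW D=YGYG B=YBYB
After move 2 (U): U=WWBB F=RRGW R=YBRR B=OOYB L=GWOO
After move 3 (U): U=BWBW F=YBGW R=OORR B=GWYB L=RROO
Query 1: L[2] = O
Query 2: B[2] = Y
Query 3: U[3] = W
Query 4: D[1] = G

Answer: O Y W G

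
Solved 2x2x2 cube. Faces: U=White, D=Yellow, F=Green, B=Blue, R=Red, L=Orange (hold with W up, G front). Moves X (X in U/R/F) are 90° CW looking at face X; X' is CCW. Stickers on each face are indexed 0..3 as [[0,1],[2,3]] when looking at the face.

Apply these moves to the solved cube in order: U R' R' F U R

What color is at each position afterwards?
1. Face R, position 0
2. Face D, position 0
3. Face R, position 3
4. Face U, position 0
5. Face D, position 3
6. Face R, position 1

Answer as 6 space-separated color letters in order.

Answer: Y B O O G G

Derivation:
After move 1 (U): U=WWWW F=RRGG R=BBRR B=OOBB L=GGOO
After move 2 (R'): R=BRBR U=WBWO F=RWGW D=YRYG B=YOYB
After move 3 (R'): R=RRBB U=WYWY F=RBGO D=YWYW B=GORB
After move 4 (F): F=GROB U=WYOG R=WRYB D=BRYW L=GYOW
After move 5 (U): U=OWGY F=WROB R=GOYB B=GYRB L=GROW
After move 6 (R): R=YGBO U=ORGB F=WROW D=BRYG B=YYWB
Query 1: R[0] = Y
Query 2: D[0] = B
Query 3: R[3] = O
Query 4: U[0] = O
Query 5: D[3] = G
Query 6: R[1] = G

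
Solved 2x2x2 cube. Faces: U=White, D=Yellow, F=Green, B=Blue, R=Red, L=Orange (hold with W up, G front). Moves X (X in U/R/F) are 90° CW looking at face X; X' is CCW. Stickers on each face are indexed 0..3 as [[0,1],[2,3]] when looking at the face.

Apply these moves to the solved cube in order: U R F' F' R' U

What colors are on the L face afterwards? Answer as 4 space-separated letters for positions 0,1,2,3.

After move 1 (U): U=WWWW F=RRGG R=BBRR B=OOBB L=GGOO
After move 2 (R): R=RBRB U=WRWG F=RYGY D=YBYO B=WOWB
After move 3 (F'): F=YYRG U=WRRR R=BBYB D=GOYO L=GGOW
After move 4 (F'): F=YGYR U=WRBY R=OBGB D=GWYO L=GROR
After move 5 (R'): R=BBOG U=WWBW F=YRYY D=GGYR B=OOWB
After move 6 (U): U=BWWW F=BBYY R=OOOG B=GRWB L=YROR
Query: L face = YROR

Answer: Y R O R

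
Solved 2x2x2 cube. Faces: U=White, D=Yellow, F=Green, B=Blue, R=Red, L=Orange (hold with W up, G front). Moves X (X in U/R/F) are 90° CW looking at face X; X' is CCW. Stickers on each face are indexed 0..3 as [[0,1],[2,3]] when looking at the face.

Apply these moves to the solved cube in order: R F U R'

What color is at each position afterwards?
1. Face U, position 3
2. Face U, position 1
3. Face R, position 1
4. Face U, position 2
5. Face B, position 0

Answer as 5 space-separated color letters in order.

After move 1 (R): R=RRRR U=WGWG F=GYGY D=YBYB B=WBWB
After move 2 (F): F=GGYY U=WGOO R=WRGR D=RRYB L=OYOB
After move 3 (U): U=OWOG F=WRYY R=WBGR B=OYWB L=GGOB
After move 4 (R'): R=BRWG U=OWOO F=WWYG D=RRYY B=BYRB
Query 1: U[3] = O
Query 2: U[1] = W
Query 3: R[1] = R
Query 4: U[2] = O
Query 5: B[0] = B

Answer: O W R O B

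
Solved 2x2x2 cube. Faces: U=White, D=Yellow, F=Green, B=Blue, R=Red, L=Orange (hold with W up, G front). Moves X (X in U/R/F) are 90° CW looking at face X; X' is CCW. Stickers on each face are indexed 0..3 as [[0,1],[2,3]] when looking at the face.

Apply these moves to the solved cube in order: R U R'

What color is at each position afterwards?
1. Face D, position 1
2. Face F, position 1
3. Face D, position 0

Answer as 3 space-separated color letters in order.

Answer: R W Y

Derivation:
After move 1 (R): R=RRRR U=WGWG F=GYGY D=YBYB B=WBWB
After move 2 (U): U=WWGG F=RRGY R=WBRR B=OOWB L=GYOO
After move 3 (R'): R=BRWR U=WWGO F=RWGG D=YRYY B=BOBB
Query 1: D[1] = R
Query 2: F[1] = W
Query 3: D[0] = Y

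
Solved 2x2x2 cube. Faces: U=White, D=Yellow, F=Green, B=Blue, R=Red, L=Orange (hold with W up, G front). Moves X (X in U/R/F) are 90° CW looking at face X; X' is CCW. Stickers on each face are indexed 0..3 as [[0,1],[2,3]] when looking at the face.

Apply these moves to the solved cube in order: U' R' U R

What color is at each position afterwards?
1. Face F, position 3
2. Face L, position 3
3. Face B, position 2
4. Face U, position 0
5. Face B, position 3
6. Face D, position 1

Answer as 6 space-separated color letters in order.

Answer: G O W W B Y

Derivation:
After move 1 (U'): U=WWWW F=OOGG R=GGRR B=RRBB L=BBOO
After move 2 (R'): R=GRGR U=WBWR F=OWGW D=YOYG B=YRYB
After move 3 (U): U=WWRB F=GRGW R=YRGR B=BBYB L=OWOO
After move 4 (R): R=GYRR U=WRRW F=GOGG D=YYYB B=BBWB
Query 1: F[3] = G
Query 2: L[3] = O
Query 3: B[2] = W
Query 4: U[0] = W
Query 5: B[3] = B
Query 6: D[1] = Y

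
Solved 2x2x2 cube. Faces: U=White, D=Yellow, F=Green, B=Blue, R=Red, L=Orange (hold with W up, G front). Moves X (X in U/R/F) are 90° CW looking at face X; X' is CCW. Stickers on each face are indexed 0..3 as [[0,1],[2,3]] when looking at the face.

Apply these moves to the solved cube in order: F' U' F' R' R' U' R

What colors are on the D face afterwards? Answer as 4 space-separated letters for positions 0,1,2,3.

After move 1 (F'): F=GGGG U=WWRR R=YRYR D=OOYY L=OWOW
After move 2 (U'): U=WRWR F=OWGG R=GGYR B=YRBB L=BBOW
After move 3 (F'): F=WGOG U=WRGY R=OGOR D=BWYY L=BROW
After move 4 (R'): R=GROO U=WBGY F=WROY D=BGYG B=YRWB
After move 5 (R'): R=ROGO U=WWGY F=WBOY D=BRYY B=GRGB
After move 6 (U'): U=WYWG F=BROY R=WBGO B=ROGB L=GROW
After move 7 (R): R=GWOB U=WRWY F=BROY D=BGYR B=GOYB
Query: D face = BGYR

Answer: B G Y R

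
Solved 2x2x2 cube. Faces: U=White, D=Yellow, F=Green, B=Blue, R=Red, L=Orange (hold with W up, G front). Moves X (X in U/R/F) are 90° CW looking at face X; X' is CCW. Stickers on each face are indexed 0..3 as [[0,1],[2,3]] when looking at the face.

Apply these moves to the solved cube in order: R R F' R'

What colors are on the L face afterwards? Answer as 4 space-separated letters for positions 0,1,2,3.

Answer: O Y O W

Derivation:
After move 1 (R): R=RRRR U=WGWG F=GYGY D=YBYB B=WBWB
After move 2 (R): R=RRRR U=WYWY F=GBGB D=YWYW B=GBGB
After move 3 (F'): F=BBGG U=WYRR R=WRYR D=OOYW L=OYOW
After move 4 (R'): R=RRWY U=WGRG F=BYGR D=OBYG B=WBOB
Query: L face = OYOW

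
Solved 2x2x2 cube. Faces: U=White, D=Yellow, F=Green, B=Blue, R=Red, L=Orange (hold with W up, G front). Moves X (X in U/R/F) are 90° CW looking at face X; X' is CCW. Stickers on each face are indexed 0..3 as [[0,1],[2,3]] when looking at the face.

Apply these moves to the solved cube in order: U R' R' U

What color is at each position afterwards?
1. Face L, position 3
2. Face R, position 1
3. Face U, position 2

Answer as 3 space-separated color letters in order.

After move 1 (U): U=WWWW F=RRGG R=BBRR B=OOBB L=GGOO
After move 2 (R'): R=BRBR U=WBWO F=RWGW D=YRYG B=YOYB
After move 3 (R'): R=RRBB U=WYWY F=RBGO D=YWYW B=GORB
After move 4 (U): U=WWYY F=RRGO R=GOBB B=GGRB L=RBOO
Query 1: L[3] = O
Query 2: R[1] = O
Query 3: U[2] = Y

Answer: O O Y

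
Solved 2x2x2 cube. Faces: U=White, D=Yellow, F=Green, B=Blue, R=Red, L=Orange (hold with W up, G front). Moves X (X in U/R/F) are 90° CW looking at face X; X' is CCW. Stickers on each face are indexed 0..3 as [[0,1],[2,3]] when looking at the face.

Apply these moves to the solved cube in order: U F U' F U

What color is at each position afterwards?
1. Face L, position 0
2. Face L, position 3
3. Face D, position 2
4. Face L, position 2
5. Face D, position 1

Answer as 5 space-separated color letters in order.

Answer: G B Y O G

Derivation:
After move 1 (U): U=WWWW F=RRGG R=BBRR B=OOBB L=GGOO
After move 2 (F): F=GRGR U=WWOG R=WBWR D=RBYY L=GYOY
After move 3 (U'): U=WGWO F=GYGR R=GRWR B=WBBB L=OOOY
After move 4 (F): F=GGRY U=WGYO R=WROR D=WGYY L=OROB
After move 5 (U): U=YWOG F=WRRY R=WBOR B=ORBB L=GGOB
Query 1: L[0] = G
Query 2: L[3] = B
Query 3: D[2] = Y
Query 4: L[2] = O
Query 5: D[1] = G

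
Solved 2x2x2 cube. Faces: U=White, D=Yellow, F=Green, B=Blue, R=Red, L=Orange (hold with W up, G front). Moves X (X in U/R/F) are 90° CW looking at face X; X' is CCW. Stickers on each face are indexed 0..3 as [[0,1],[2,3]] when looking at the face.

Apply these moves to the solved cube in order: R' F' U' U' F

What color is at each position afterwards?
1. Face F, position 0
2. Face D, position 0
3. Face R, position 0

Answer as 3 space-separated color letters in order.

Answer: G Y B

Derivation:
After move 1 (R'): R=RRRR U=WBWB F=GWGW D=YGYG B=YBYB
After move 2 (F'): F=WWGG U=WBRR R=GRYR D=OOYG L=OBOW
After move 3 (U'): U=BRWR F=OBGG R=WWYR B=GRYB L=YBOW
After move 4 (U'): U=RRBW F=YBGG R=OBYR B=WWYB L=GROW
After move 5 (F): F=GYGB U=RRWR R=BBWR D=YOYG L=GOOO
Query 1: F[0] = G
Query 2: D[0] = Y
Query 3: R[0] = B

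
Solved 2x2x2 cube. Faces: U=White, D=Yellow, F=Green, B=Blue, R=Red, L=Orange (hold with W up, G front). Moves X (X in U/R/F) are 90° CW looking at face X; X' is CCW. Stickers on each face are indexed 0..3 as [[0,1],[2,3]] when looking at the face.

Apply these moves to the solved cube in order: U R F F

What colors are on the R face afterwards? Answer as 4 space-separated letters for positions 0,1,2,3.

Answer: O B G B

Derivation:
After move 1 (U): U=WWWW F=RRGG R=BBRR B=OOBB L=GGOO
After move 2 (R): R=RBRB U=WRWG F=RYGY D=YBYO B=WOWB
After move 3 (F): F=GRYY U=WROG R=WBGB D=RRYO L=GYOB
After move 4 (F): F=YGYR U=WRBY R=OBGB D=GWYO L=GROR
Query: R face = OBGB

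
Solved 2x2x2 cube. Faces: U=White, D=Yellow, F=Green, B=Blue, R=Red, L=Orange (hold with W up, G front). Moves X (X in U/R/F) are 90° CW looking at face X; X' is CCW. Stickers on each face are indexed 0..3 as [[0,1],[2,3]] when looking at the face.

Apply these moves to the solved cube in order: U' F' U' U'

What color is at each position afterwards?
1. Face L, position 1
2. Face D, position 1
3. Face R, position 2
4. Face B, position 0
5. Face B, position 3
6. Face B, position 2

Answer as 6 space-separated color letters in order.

After move 1 (U'): U=WWWW F=OOGG R=GGRR B=RRBB L=BBOO
After move 2 (F'): F=OGOG U=WWGR R=YGYR D=BOYY L=BWOW
After move 3 (U'): U=WRWG F=BWOG R=OGYR B=YGBB L=RROW
After move 4 (U'): U=RGWW F=RROG R=BWYR B=OGBB L=YGOW
Query 1: L[1] = G
Query 2: D[1] = O
Query 3: R[2] = Y
Query 4: B[0] = O
Query 5: B[3] = B
Query 6: B[2] = B

Answer: G O Y O B B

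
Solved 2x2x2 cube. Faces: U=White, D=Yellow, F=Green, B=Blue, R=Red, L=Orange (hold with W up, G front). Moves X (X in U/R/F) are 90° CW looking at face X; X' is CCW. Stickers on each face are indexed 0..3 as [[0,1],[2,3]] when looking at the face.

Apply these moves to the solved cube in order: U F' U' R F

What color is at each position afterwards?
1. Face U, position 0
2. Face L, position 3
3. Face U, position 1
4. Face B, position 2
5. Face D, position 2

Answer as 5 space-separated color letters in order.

Answer: W B W R Y

Derivation:
After move 1 (U): U=WWWW F=RRGG R=BBRR B=OOBB L=GGOO
After move 2 (F'): F=RGRG U=WWBR R=YBYR D=GOYY L=GWOW
After move 3 (U'): U=WRWB F=GWRG R=RGYR B=YBBB L=OOOW
After move 4 (R): R=YRRG U=WWWG F=GORY D=GBYY B=BBRB
After move 5 (F): F=RGYO U=WWWO R=WRGG D=RYYY L=OGOB
Query 1: U[0] = W
Query 2: L[3] = B
Query 3: U[1] = W
Query 4: B[2] = R
Query 5: D[2] = Y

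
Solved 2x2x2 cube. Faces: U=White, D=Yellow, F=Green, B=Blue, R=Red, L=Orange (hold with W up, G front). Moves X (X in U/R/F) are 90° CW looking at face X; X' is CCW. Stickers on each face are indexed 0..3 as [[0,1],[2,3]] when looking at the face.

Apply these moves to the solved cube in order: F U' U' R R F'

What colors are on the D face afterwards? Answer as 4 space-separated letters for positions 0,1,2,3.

Answer: R Y Y W

Derivation:
After move 1 (F): F=GGGG U=WWOO R=WRWR D=RRYY L=OYOY
After move 2 (U'): U=WOWO F=OYGG R=GGWR B=WRBB L=BBOY
After move 3 (U'): U=OOWW F=BBGG R=OYWR B=GGBB L=WROY
After move 4 (R): R=WORY U=OBWG F=BRGY D=RBYG B=WGOB
After move 5 (R): R=RWYO U=ORWY F=BBGG D=ROYW B=GGBB
After move 6 (F'): F=BGBG U=ORRY R=OWRO D=RYYW L=WYOW
Query: D face = RYYW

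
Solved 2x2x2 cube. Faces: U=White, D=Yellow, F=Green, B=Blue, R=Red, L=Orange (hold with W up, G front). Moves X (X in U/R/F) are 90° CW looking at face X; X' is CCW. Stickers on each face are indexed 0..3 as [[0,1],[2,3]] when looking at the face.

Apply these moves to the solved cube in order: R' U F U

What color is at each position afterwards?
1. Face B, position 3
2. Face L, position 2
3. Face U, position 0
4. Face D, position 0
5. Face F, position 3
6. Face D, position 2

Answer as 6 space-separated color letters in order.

After move 1 (R'): R=RRRR U=WBWB F=GWGW D=YGYG B=YBYB
After move 2 (U): U=WWBB F=RRGW R=YBRR B=OOYB L=GWOO
After move 3 (F): F=GRWR U=WWOW R=BBBR D=RYYG L=GYOG
After move 4 (U): U=OWWW F=BBWR R=OOBR B=GYYB L=GROG
Query 1: B[3] = B
Query 2: L[2] = O
Query 3: U[0] = O
Query 4: D[0] = R
Query 5: F[3] = R
Query 6: D[2] = Y

Answer: B O O R R Y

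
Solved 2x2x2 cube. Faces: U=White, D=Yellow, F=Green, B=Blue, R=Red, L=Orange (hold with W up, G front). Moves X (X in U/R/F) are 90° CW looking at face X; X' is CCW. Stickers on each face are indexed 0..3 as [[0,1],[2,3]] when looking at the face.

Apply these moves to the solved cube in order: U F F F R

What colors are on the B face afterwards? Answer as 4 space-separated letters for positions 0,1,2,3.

After move 1 (U): U=WWWW F=RRGG R=BBRR B=OOBB L=GGOO
After move 2 (F): F=GRGR U=WWOG R=WBWR D=RBYY L=GYOY
After move 3 (F): F=GGRR U=WWYY R=OBGR D=WWYY L=GROB
After move 4 (F): F=RGRG U=WWBR R=YBYR D=GOYY L=GWOW
After move 5 (R): R=YYRB U=WGBG F=RORY D=GBYO B=ROWB
Query: B face = ROWB

Answer: R O W B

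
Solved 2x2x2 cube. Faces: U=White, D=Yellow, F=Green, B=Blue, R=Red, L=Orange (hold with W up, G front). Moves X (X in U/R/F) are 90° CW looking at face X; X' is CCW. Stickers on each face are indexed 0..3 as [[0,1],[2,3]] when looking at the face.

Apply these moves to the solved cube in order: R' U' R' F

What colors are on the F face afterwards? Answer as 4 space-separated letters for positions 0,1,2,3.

Answer: G O W B

Derivation:
After move 1 (R'): R=RRRR U=WBWB F=GWGW D=YGYG B=YBYB
After move 2 (U'): U=BBWW F=OOGW R=GWRR B=RRYB L=YBOO
After move 3 (R'): R=WRGR U=BYWR F=OBGW D=YOYW B=GRGB
After move 4 (F): F=GOWB U=BYOB R=WRRR D=GWYW L=YYOO
Query: F face = GOWB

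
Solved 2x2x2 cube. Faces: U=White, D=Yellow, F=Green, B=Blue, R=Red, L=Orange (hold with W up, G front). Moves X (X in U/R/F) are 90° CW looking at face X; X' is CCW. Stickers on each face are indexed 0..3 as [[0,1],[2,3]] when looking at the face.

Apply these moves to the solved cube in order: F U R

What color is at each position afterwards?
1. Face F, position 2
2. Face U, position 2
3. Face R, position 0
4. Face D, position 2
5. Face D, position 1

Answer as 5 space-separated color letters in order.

After move 1 (F): F=GGGG U=WWOO R=WRWR D=RRYY L=OYOY
After move 2 (U): U=OWOW F=WRGG R=BBWR B=OYBB L=GGOY
After move 3 (R): R=WBRB U=OROG F=WRGY D=RBYO B=WYWB
Query 1: F[2] = G
Query 2: U[2] = O
Query 3: R[0] = W
Query 4: D[2] = Y
Query 5: D[1] = B

Answer: G O W Y B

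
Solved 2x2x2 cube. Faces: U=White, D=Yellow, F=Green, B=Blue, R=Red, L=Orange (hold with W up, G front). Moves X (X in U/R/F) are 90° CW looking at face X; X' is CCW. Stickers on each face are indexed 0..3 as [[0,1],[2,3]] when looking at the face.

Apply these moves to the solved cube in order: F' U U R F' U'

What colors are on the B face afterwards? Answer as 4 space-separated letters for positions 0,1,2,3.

After move 1 (F'): F=GGGG U=WWRR R=YRYR D=OOYY L=OWOW
After move 2 (U): U=RWRW F=YRGG R=BBYR B=OWBB L=GGOW
After move 3 (U): U=RRWW F=BBGG R=OWYR B=GGBB L=YROW
After move 4 (R): R=YORW U=RBWG F=BOGY D=OBYG B=WGRB
After move 5 (F'): F=OYBG U=RBYR R=BOOW D=RWYG L=YGOW
After move 6 (U'): U=BRRY F=YGBG R=OYOW B=BORB L=WGOW
Query: B face = BORB

Answer: B O R B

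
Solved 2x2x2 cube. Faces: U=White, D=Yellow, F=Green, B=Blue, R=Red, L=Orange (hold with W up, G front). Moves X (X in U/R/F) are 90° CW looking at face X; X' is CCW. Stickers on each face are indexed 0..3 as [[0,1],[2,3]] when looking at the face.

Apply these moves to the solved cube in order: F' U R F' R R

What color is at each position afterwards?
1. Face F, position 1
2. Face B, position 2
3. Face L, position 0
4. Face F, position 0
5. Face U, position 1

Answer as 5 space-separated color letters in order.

After move 1 (F'): F=GGGG U=WWRR R=YRYR D=OOYY L=OWOW
After move 2 (U): U=RWRW F=YRGG R=BBYR B=OWBB L=GGOW
After move 3 (R): R=YBRB U=RRRG F=YOGY D=OBYO B=WWWB
After move 4 (F'): F=OYYG U=RRYR R=BBOB D=GWYO L=GGOR
After move 5 (R): R=OBBB U=RYYG F=OWYO D=GWYW B=RWRB
After move 6 (R): R=BOBB U=RWYO F=OWYW D=GRYR B=GWYB
Query 1: F[1] = W
Query 2: B[2] = Y
Query 3: L[0] = G
Query 4: F[0] = O
Query 5: U[1] = W

Answer: W Y G O W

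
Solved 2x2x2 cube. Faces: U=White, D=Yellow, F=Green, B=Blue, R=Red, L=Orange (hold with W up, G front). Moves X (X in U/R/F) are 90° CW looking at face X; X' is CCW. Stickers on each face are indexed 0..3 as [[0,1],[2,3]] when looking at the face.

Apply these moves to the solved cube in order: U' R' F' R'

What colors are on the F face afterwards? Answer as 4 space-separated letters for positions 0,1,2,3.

Answer: W B O G

Derivation:
After move 1 (U'): U=WWWW F=OOGG R=GGRR B=RRBB L=BBOO
After move 2 (R'): R=GRGR U=WBWR F=OWGW D=YOYG B=YRYB
After move 3 (F'): F=WWOG U=WBGG R=ORYR D=BOYG L=BROW
After move 4 (R'): R=RROY U=WYGY F=WBOG D=BWYG B=GROB
Query: F face = WBOG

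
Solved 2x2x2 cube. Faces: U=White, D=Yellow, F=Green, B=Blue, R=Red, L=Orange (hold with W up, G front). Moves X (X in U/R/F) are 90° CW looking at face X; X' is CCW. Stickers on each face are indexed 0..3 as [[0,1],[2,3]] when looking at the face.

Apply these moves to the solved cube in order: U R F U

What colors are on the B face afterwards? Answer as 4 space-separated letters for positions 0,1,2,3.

After move 1 (U): U=WWWW F=RRGG R=BBRR B=OOBB L=GGOO
After move 2 (R): R=RBRB U=WRWG F=RYGY D=YBYO B=WOWB
After move 3 (F): F=GRYY U=WROG R=WBGB D=RRYO L=GYOB
After move 4 (U): U=OWGR F=WBYY R=WOGB B=GYWB L=GROB
Query: B face = GYWB

Answer: G Y W B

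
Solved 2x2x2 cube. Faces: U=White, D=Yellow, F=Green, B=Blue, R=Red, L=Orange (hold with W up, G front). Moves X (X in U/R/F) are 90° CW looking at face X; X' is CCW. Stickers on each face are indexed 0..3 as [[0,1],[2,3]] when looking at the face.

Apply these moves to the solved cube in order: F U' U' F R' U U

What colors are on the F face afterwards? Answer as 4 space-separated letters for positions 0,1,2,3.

Answer: Y G G R

Derivation:
After move 1 (F): F=GGGG U=WWOO R=WRWR D=RRYY L=OYOY
After move 2 (U'): U=WOWO F=OYGG R=GGWR B=WRBB L=BBOY
After move 3 (U'): U=OOWW F=BBGG R=OYWR B=GGBB L=WROY
After move 4 (F): F=GBGB U=OOYR R=WYWR D=WOYY L=WROR
After move 5 (R'): R=YRWW U=OBYG F=GOGR D=WBYB B=YGOB
After move 6 (U): U=YOGB F=YRGR R=YGWW B=WROB L=GOOR
After move 7 (U): U=GYBO F=YGGR R=WRWW B=GOOB L=YROR
Query: F face = YGGR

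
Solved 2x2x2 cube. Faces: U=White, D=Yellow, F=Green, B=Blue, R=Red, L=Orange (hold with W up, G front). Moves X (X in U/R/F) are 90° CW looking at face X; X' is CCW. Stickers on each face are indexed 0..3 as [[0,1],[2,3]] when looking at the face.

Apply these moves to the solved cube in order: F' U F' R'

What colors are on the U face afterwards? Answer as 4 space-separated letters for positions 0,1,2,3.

Answer: R B B O

Derivation:
After move 1 (F'): F=GGGG U=WWRR R=YRYR D=OOYY L=OWOW
After move 2 (U): U=RWRW F=YRGG R=BBYR B=OWBB L=GGOW
After move 3 (F'): F=RGYG U=RWBY R=OBOR D=GWYY L=GWOR
After move 4 (R'): R=BROO U=RBBO F=RWYY D=GGYG B=YWWB
Query: U face = RBBO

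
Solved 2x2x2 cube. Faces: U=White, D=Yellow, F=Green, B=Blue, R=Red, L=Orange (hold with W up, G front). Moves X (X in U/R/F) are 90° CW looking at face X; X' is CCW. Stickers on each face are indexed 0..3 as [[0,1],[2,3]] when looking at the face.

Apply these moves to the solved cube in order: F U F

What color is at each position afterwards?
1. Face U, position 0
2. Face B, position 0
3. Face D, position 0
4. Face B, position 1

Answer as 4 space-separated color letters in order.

After move 1 (F): F=GGGG U=WWOO R=WRWR D=RRYY L=OYOY
After move 2 (U): U=OWOW F=WRGG R=BBWR B=OYBB L=GGOY
After move 3 (F): F=GWGR U=OWYG R=OBWR D=WBYY L=GROR
Query 1: U[0] = O
Query 2: B[0] = O
Query 3: D[0] = W
Query 4: B[1] = Y

Answer: O O W Y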